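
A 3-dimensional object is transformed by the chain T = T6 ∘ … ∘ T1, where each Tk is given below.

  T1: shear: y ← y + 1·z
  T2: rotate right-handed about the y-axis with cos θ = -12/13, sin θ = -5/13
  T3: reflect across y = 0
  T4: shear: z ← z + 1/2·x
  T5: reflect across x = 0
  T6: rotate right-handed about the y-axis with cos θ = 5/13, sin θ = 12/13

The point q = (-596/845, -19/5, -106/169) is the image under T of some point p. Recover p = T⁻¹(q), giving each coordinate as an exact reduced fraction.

p = (0, 3, 4/5)

T1 = [1 0 0 0; 0 1 1 0; 0 0 1 0; 0 0 0 1]
T2·T1 = [-12/13 0 -5/13 0; 0 1 1 0; 5/13 0 -12/13 0; 0 0 0 1]
T3·…·T1 = [-12/13 0 -5/13 0; 0 -1 -1 0; 5/13 0 -12/13 0; 0 0 0 1]
T4·…·T1 = [-12/13 0 -5/13 0; 0 -1 -1 0; -1/13 0 -29/26 0; 0 0 0 1]
T5·…·T1 = [12/13 0 5/13 0; 0 -1 -1 0; -1/13 0 -29/26 0; 0 0 0 1]
T6·…·T1 = [48/169 0 -149/169 0; 0 -1 -1 0; -149/169 0 -265/338 0; 0 0 0 1]
det M = 1; M⁻¹ = [265/338 0 -149/169 0; 149/169 -1 48/169 0; -149/169 0 -48/169 0; 0 0 0 1]
M⁻¹ · (-596/845, -19/5, -106/169)ᵀ = (0, 3, 4/5)ᵀ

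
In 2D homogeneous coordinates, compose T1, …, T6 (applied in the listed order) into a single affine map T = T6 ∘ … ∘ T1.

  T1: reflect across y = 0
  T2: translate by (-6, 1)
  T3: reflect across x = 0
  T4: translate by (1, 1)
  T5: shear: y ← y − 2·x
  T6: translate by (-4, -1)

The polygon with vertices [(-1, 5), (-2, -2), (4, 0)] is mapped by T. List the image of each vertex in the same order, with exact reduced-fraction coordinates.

image vertices: (4, -20), (5, -15), (-1, -5)

T1 reflect across y = 0: (-1, 5) → (-1, -5); (-2, -2) → (-2, 2); (4, 0) → (4, 0)
T2 translate by (-6, 1): (-1, -5) → (-7, -4); (-2, 2) → (-8, 3); (4, 0) → (-2, 1)
T3 reflect across x = 0: (-7, -4) → (7, -4); (-8, 3) → (8, 3); (-2, 1) → (2, 1)
T4 translate by (1, 1): (7, -4) → (8, -3); (8, 3) → (9, 4); (2, 1) → (3, 2)
T5 shear: y ← y − 2·x: (8, -3) → (8, -19); (9, 4) → (9, -14); (3, 2) → (3, -4)
T6 translate by (-4, -1): (8, -19) → (4, -20); (9, -14) → (5, -15); (3, -4) → (-1, -5)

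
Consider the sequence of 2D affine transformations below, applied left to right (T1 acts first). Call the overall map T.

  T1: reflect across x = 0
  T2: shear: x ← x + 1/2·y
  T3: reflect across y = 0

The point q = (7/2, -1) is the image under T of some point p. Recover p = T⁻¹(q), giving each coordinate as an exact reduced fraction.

p = (-3, 1)

T1 = [-1 0 0; 0 1 0; 0 0 1]
T2·T1 = [-1 1/2 0; 0 1 0; 0 0 1]
T3·…·T1 = [-1 1/2 0; 0 -1 0; 0 0 1]
det M = 1; M⁻¹ = [-1 -1/2 0; 0 -1 0; 0 0 1]
M⁻¹ · (7/2, -1)ᵀ = (-3, 1)ᵀ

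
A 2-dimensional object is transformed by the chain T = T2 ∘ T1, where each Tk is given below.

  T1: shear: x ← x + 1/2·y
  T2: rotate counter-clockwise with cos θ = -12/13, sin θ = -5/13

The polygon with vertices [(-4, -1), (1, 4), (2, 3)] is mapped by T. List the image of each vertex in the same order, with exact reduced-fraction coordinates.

image vertices: (49/13, 69/26), (-16/13, -63/13), (-27/13, -107/26)

T1 shear: x ← x + 1/2·y: (-4, -1) → (-9/2, -1); (1, 4) → (3, 4); (2, 3) → (7/2, 3)
T2 rotate counter-clockwise with cos θ = -12/13, sin θ = -5/13: (-9/2, -1) → (49/13, 69/26); (3, 4) → (-16/13, -63/13); (7/2, 3) → (-27/13, -107/26)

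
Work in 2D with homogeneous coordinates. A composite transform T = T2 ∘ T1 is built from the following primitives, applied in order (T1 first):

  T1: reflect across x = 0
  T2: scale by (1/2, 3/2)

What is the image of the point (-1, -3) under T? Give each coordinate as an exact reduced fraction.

T1 reflect across x = 0: (-1, -3) → (1, -3)
T2 scale by (1/2, 3/2): (1, -3) → (1/2, -9/2)

T(p) = (1/2, -9/2)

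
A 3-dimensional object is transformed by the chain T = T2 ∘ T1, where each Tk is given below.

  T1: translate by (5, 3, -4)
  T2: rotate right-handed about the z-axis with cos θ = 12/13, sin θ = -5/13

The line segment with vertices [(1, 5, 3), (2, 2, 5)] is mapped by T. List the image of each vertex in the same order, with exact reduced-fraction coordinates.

T1 translate by (5, 3, -4): (1, 5, 3) → (6, 8, -1); (2, 2, 5) → (7, 5, 1)
T2 rotate right-handed about the z-axis with cos θ = 12/13, sin θ = -5/13: (6, 8, -1) → (112/13, 66/13, -1); (7, 5, 1) → (109/13, 25/13, 1)

image vertices: (112/13, 66/13, -1), (109/13, 25/13, 1)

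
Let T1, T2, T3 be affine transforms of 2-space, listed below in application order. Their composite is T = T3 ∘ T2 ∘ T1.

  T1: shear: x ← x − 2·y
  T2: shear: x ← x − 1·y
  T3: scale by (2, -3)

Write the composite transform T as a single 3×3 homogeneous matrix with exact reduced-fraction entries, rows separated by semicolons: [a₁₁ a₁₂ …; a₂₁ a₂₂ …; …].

T = [2 -6 0; 0 -3 0; 0 0 1]

T1 = [1 -2 0; 0 1 0; 0 0 1]
T2·T1 = [1 -3 0; 0 1 0; 0 0 1]
T3·…·T1 = [2 -6 0; 0 -3 0; 0 0 1]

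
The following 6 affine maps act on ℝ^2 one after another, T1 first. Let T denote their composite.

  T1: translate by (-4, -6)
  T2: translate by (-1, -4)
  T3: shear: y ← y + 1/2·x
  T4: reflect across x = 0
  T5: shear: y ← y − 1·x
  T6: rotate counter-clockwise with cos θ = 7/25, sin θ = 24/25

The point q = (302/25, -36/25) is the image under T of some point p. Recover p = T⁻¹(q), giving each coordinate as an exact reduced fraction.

p = (3, 1)

T1 = [1 0 -4; 0 1 -6; 0 0 1]
T2·T1 = [1 0 -5; 0 1 -10; 0 0 1]
T3·…·T1 = [1 0 -5; 1/2 1 -25/2; 0 0 1]
T4·…·T1 = [-1 0 5; 1/2 1 -25/2; 0 0 1]
T5·…·T1 = [-1 0 5; 3/2 1 -35/2; 0 0 1]
T6·…·T1 = [-43/25 -24/25 91/5; -27/50 7/25 -1/10; 0 0 1]
det M = -1; M⁻¹ = [-7/25 -24/25 5; -27/50 43/25 10; 0 0 1]
M⁻¹ · (302/25, -36/25)ᵀ = (3, 1)ᵀ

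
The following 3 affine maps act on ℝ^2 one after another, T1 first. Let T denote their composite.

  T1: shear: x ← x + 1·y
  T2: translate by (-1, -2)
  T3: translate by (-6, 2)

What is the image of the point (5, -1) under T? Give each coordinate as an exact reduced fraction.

T(p) = (-3, -1)

T1 shear: x ← x + 1·y: (5, -1) → (4, -1)
T2 translate by (-1, -2): (4, -1) → (3, -3)
T3 translate by (-6, 2): (3, -3) → (-3, -1)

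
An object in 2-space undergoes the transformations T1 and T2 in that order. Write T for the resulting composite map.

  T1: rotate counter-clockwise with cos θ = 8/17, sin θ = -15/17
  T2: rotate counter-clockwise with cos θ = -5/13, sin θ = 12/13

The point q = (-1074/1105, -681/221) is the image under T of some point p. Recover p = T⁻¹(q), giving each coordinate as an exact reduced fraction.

T1 = [8/17 15/17 0; -15/17 8/17 0; 0 0 1]
T2·T1 = [140/221 -171/221 0; 171/221 140/221 0; 0 0 1]
det M = 1; M⁻¹ = [140/221 171/221 0; -171/221 140/221 0; 0 0 1]
M⁻¹ · (-1074/1105, -681/221)ᵀ = (-3, -6/5)ᵀ

p = (-3, -6/5)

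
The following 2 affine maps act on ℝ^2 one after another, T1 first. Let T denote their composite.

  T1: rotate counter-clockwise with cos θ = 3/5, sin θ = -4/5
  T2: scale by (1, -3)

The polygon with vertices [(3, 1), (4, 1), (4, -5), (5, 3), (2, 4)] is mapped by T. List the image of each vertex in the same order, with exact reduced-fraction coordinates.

T1 rotate counter-clockwise with cos θ = 3/5, sin θ = -4/5: (3, 1) → (13/5, -9/5); (4, 1) → (16/5, -13/5); (4, -5) → (-8/5, -31/5); (5, 3) → (27/5, -11/5); (2, 4) → (22/5, 4/5)
T2 scale by (1, -3): (13/5, -9/5) → (13/5, 27/5); (16/5, -13/5) → (16/5, 39/5); (-8/5, -31/5) → (-8/5, 93/5); (27/5, -11/5) → (27/5, 33/5); (22/5, 4/5) → (22/5, -12/5)

image vertices: (13/5, 27/5), (16/5, 39/5), (-8/5, 93/5), (27/5, 33/5), (22/5, -12/5)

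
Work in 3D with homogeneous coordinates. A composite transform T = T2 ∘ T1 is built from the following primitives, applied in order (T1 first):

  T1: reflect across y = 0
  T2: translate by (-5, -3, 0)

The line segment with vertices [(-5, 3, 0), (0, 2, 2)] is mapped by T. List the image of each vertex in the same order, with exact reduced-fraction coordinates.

image vertices: (-10, -6, 0), (-5, -5, 2)

T1 reflect across y = 0: (-5, 3, 0) → (-5, -3, 0); (0, 2, 2) → (0, -2, 2)
T2 translate by (-5, -3, 0): (-5, -3, 0) → (-10, -6, 0); (0, -2, 2) → (-5, -5, 2)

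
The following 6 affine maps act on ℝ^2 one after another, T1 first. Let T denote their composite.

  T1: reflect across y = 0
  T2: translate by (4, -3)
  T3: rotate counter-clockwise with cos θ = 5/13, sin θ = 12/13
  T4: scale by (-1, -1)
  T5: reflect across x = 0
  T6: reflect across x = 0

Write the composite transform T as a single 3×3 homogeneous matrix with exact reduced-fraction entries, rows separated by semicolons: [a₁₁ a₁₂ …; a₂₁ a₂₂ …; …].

T = [-5/13 -12/13 -56/13; -12/13 5/13 -33/13; 0 0 1]

T1 = [1 0 0; 0 -1 0; 0 0 1]
T2·T1 = [1 0 4; 0 -1 -3; 0 0 1]
T3·…·T1 = [5/13 12/13 56/13; 12/13 -5/13 33/13; 0 0 1]
T4·…·T1 = [-5/13 -12/13 -56/13; -12/13 5/13 -33/13; 0 0 1]
T5·…·T1 = [5/13 12/13 56/13; -12/13 5/13 -33/13; 0 0 1]
T6·…·T1 = [-5/13 -12/13 -56/13; -12/13 5/13 -33/13; 0 0 1]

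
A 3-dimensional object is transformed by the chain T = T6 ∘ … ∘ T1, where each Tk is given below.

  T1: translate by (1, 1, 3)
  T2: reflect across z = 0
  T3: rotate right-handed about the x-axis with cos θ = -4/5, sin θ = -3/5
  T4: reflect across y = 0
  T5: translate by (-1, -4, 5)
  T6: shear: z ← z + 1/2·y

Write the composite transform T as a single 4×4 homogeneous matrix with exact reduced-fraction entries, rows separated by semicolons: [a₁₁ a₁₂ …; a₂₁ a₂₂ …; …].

T1 = [1 0 0 1; 0 1 0 1; 0 0 1 3; 0 0 0 1]
T2·T1 = [1 0 0 1; 0 1 0 1; 0 0 -1 -3; 0 0 0 1]
T3·…·T1 = [1 0 0 1; 0 -4/5 -3/5 -13/5; 0 -3/5 4/5 9/5; 0 0 0 1]
T4·…·T1 = [1 0 0 1; 0 4/5 3/5 13/5; 0 -3/5 4/5 9/5; 0 0 0 1]
T5·…·T1 = [1 0 0 0; 0 4/5 3/5 -7/5; 0 -3/5 4/5 34/5; 0 0 0 1]
T6·…·T1 = [1 0 0 0; 0 4/5 3/5 -7/5; 0 -1/5 11/10 61/10; 0 0 0 1]

T = [1 0 0 0; 0 4/5 3/5 -7/5; 0 -1/5 11/10 61/10; 0 0 0 1]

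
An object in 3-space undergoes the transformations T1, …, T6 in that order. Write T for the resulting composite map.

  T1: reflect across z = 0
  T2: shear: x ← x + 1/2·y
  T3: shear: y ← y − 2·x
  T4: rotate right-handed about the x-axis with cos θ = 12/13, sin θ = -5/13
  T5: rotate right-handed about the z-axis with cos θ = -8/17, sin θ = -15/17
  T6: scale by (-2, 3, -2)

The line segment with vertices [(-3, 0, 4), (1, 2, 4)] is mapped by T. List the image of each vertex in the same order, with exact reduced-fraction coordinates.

image vertices: (-168/17, 39/17, 12), (1736/221, -114/221, 76/13)

T1 reflect across z = 0: (-3, 0, 4) → (-3, 0, -4); (1, 2, 4) → (1, 2, -4)
T2 shear: x ← x + 1/2·y: (-3, 0, -4) → (-3, 0, -4); (1, 2, -4) → (2, 2, -4)
T3 shear: y ← y − 2·x: (-3, 0, -4) → (-3, 6, -4); (2, 2, -4) → (2, -2, -4)
T4 rotate right-handed about the x-axis with cos θ = 12/13, sin θ = -5/13: (-3, 6, -4) → (-3, 4, -6); (2, -2, -4) → (2, -44/13, -38/13)
T5 rotate right-handed about the z-axis with cos θ = -8/17, sin θ = -15/17: (-3, 4, -6) → (84/17, 13/17, -6); (2, -44/13, -38/13) → (-868/221, -38/221, -38/13)
T6 scale by (-2, 3, -2): (84/17, 13/17, -6) → (-168/17, 39/17, 12); (-868/221, -38/221, -38/13) → (1736/221, -114/221, 76/13)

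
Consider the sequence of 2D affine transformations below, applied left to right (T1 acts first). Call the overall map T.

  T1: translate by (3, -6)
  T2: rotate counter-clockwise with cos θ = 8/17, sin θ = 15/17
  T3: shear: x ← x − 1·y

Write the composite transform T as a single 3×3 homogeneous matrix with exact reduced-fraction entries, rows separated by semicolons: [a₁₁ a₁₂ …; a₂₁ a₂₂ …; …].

T1 = [1 0 3; 0 1 -6; 0 0 1]
T2·T1 = [8/17 -15/17 114/17; 15/17 8/17 -3/17; 0 0 1]
T3·…·T1 = [-7/17 -23/17 117/17; 15/17 8/17 -3/17; 0 0 1]

T = [-7/17 -23/17 117/17; 15/17 8/17 -3/17; 0 0 1]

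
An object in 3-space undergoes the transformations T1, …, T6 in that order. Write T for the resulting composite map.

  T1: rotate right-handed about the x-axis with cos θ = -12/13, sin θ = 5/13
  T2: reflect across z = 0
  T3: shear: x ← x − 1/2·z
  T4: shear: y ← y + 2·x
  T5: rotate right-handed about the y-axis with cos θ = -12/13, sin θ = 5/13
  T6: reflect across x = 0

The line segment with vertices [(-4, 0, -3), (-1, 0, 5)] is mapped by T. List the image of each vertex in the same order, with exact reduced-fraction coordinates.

T1 rotate right-handed about the x-axis with cos θ = -12/13, sin θ = 5/13: (-4, 0, -3) → (-4, 15/13, 36/13); (-1, 0, 5) → (-1, -25/13, -60/13)
T2 reflect across z = 0: (-4, 15/13, 36/13) → (-4, 15/13, -36/13); (-1, -25/13, -60/13) → (-1, -25/13, 60/13)
T3 shear: x ← x − 1/2·z: (-4, 15/13, -36/13) → (-34/13, 15/13, -36/13); (-1, -25/13, 60/13) → (-43/13, -25/13, 60/13)
T4 shear: y ← y + 2·x: (-34/13, 15/13, -36/13) → (-34/13, -53/13, -36/13); (-43/13, -25/13, 60/13) → (-43/13, -111/13, 60/13)
T5 rotate right-handed about the y-axis with cos θ = -12/13, sin θ = 5/13: (-34/13, -53/13, -36/13) → (228/169, -53/13, 602/169); (-43/13, -111/13, 60/13) → (816/169, -111/13, -505/169)
T6 reflect across x = 0: (228/169, -53/13, 602/169) → (-228/169, -53/13, 602/169); (816/169, -111/13, -505/169) → (-816/169, -111/13, -505/169)

image vertices: (-228/169, -53/13, 602/169), (-816/169, -111/13, -505/169)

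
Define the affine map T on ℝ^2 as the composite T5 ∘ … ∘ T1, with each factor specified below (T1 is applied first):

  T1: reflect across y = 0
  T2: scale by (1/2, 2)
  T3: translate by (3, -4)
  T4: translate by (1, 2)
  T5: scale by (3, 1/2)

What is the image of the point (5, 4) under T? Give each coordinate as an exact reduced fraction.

T(p) = (39/2, -5)

T1 reflect across y = 0: (5, 4) → (5, -4)
T2 scale by (1/2, 2): (5, -4) → (5/2, -8)
T3 translate by (3, -4): (5/2, -8) → (11/2, -12)
T4 translate by (1, 2): (11/2, -12) → (13/2, -10)
T5 scale by (3, 1/2): (13/2, -10) → (39/2, -5)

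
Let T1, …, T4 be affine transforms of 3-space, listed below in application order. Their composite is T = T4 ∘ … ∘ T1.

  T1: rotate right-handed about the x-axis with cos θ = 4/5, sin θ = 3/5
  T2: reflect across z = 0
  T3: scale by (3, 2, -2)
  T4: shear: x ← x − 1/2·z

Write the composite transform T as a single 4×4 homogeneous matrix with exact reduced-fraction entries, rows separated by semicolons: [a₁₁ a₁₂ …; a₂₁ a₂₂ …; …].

T = [3 -3/5 -4/5 0; 0 8/5 -6/5 0; 0 6/5 8/5 0; 0 0 0 1]

T1 = [1 0 0 0; 0 4/5 -3/5 0; 0 3/5 4/5 0; 0 0 0 1]
T2·T1 = [1 0 0 0; 0 4/5 -3/5 0; 0 -3/5 -4/5 0; 0 0 0 1]
T3·…·T1 = [3 0 0 0; 0 8/5 -6/5 0; 0 6/5 8/5 0; 0 0 0 1]
T4·…·T1 = [3 -3/5 -4/5 0; 0 8/5 -6/5 0; 0 6/5 8/5 0; 0 0 0 1]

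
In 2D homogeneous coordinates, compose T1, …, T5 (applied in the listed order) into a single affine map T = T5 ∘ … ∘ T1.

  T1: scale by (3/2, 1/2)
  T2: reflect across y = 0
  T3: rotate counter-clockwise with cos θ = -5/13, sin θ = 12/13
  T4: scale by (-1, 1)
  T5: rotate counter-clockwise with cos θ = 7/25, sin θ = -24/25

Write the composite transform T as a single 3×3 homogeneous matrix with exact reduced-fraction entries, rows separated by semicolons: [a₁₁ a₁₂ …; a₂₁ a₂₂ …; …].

T = [969/650 18/325 0; -54/325 323/650 0; 0 0 1]

T1 = [3/2 0 0; 0 1/2 0; 0 0 1]
T2·T1 = [3/2 0 0; 0 -1/2 0; 0 0 1]
T3·…·T1 = [-15/26 6/13 0; 18/13 5/26 0; 0 0 1]
T4·…·T1 = [15/26 -6/13 0; 18/13 5/26 0; 0 0 1]
T5·…·T1 = [969/650 18/325 0; -54/325 323/650 0; 0 0 1]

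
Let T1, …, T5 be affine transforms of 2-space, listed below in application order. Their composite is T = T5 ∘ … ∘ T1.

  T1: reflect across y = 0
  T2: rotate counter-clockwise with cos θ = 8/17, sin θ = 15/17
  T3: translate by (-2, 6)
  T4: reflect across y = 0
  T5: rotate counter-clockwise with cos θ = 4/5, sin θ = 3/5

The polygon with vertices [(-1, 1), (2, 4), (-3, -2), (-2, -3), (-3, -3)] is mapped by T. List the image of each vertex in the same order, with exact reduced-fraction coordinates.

T1 reflect across y = 0: (-1, 1) → (-1, -1); (2, 4) → (2, -4); (-3, -2) → (-3, 2); (-2, -3) → (-2, 3); (-3, -3) → (-3, 3)
T2 rotate counter-clockwise with cos θ = 8/17, sin θ = 15/17: (-1, -1) → (7/17, -23/17); (2, -4) → (76/17, -2/17); (-3, 2) → (-54/17, -29/17); (-2, 3) → (-61/17, -6/17); (-3, 3) → (-69/17, -21/17)
T3 translate by (-2, 6): (7/17, -23/17) → (-27/17, 79/17); (76/17, -2/17) → (42/17, 100/17); (-54/17, -29/17) → (-88/17, 73/17); (-61/17, -6/17) → (-95/17, 96/17); (-69/17, -21/17) → (-103/17, 81/17)
T4 reflect across y = 0: (-27/17, 79/17) → (-27/17, -79/17); (42/17, 100/17) → (42/17, -100/17); (-88/17, 73/17) → (-88/17, -73/17); (-95/17, 96/17) → (-95/17, -96/17); (-103/17, 81/17) → (-103/17, -81/17)
T5 rotate counter-clockwise with cos θ = 4/5, sin θ = 3/5: (-27/17, -79/17) → (129/85, -397/85); (42/17, -100/17) → (468/85, -274/85); (-88/17, -73/17) → (-133/85, -556/85); (-95/17, -96/17) → (-92/85, -669/85); (-103/17, -81/17) → (-169/85, -633/85)

image vertices: (129/85, -397/85), (468/85, -274/85), (-133/85, -556/85), (-92/85, -669/85), (-169/85, -633/85)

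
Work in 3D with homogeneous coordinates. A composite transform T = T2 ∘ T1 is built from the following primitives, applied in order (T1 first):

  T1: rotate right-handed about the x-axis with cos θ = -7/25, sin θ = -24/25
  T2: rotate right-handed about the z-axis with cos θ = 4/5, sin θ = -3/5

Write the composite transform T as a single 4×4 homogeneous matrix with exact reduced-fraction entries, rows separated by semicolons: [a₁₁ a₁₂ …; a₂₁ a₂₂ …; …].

T1 = [1 0 0 0; 0 -7/25 24/25 0; 0 -24/25 -7/25 0; 0 0 0 1]
T2·T1 = [4/5 -21/125 72/125 0; -3/5 -28/125 96/125 0; 0 -24/25 -7/25 0; 0 0 0 1]

T = [4/5 -21/125 72/125 0; -3/5 -28/125 96/125 0; 0 -24/25 -7/25 0; 0 0 0 1]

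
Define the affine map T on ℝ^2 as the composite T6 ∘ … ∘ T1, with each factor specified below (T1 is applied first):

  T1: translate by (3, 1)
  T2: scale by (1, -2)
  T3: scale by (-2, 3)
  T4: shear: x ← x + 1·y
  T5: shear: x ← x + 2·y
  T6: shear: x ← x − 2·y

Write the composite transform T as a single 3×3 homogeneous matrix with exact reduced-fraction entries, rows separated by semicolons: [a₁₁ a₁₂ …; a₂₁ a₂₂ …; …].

T1 = [1 0 3; 0 1 1; 0 0 1]
T2·T1 = [1 0 3; 0 -2 -2; 0 0 1]
T3·…·T1 = [-2 0 -6; 0 -6 -6; 0 0 1]
T4·…·T1 = [-2 -6 -12; 0 -6 -6; 0 0 1]
T5·…·T1 = [-2 -18 -24; 0 -6 -6; 0 0 1]
T6·…·T1 = [-2 -6 -12; 0 -6 -6; 0 0 1]

T = [-2 -6 -12; 0 -6 -6; 0 0 1]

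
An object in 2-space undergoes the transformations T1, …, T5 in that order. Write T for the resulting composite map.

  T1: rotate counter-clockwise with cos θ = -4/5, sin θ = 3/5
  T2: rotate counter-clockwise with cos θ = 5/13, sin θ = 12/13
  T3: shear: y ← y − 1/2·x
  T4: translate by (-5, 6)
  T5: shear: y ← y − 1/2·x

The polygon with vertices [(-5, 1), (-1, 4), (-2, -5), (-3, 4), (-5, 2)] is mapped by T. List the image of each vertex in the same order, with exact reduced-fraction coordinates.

image vertices: (-12/65, 697/130), (-137/65, 347/130), (-378/65, 1903/130), (-5/13, 51/26), (21/65, 519/130)

T1 rotate counter-clockwise with cos θ = -4/5, sin θ = 3/5: (-5, 1) → (17/5, -19/5); (-1, 4) → (-8/5, -19/5); (-2, -5) → (23/5, 14/5); (-3, 4) → (0, -5); (-5, 2) → (14/5, -23/5)
T2 rotate counter-clockwise with cos θ = 5/13, sin θ = 12/13: (17/5, -19/5) → (313/65, 109/65); (-8/5, -19/5) → (188/65, -191/65); (23/5, 14/5) → (-53/65, 346/65); (0, -5) → (60/13, -25/13); (14/5, -23/5) → (346/65, 53/65)
T3 shear: y ← y − 1/2·x: (313/65, 109/65) → (313/65, -19/26); (188/65, -191/65) → (188/65, -57/13); (-53/65, 346/65) → (-53/65, 149/26); (60/13, -25/13) → (60/13, -55/13); (346/65, 53/65) → (346/65, -24/13)
T4 translate by (-5, 6): (313/65, -19/26) → (-12/65, 137/26); (188/65, -57/13) → (-137/65, 21/13); (-53/65, 149/26) → (-378/65, 305/26); (60/13, -55/13) → (-5/13, 23/13); (346/65, -24/13) → (21/65, 54/13)
T5 shear: y ← y − 1/2·x: (-12/65, 137/26) → (-12/65, 697/130); (-137/65, 21/13) → (-137/65, 347/130); (-378/65, 305/26) → (-378/65, 1903/130); (-5/13, 23/13) → (-5/13, 51/26); (21/65, 54/13) → (21/65, 519/130)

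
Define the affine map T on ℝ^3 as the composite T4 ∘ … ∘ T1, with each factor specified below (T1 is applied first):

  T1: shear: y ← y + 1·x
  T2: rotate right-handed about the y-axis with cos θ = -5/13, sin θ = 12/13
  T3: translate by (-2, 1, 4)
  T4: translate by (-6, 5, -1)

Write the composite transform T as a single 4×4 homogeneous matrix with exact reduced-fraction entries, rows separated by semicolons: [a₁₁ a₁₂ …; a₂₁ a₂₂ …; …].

T1 = [1 0 0 0; 1 1 0 0; 0 0 1 0; 0 0 0 1]
T2·T1 = [-5/13 0 12/13 0; 1 1 0 0; -12/13 0 -5/13 0; 0 0 0 1]
T3·…·T1 = [-5/13 0 12/13 -2; 1 1 0 1; -12/13 0 -5/13 4; 0 0 0 1]
T4·…·T1 = [-5/13 0 12/13 -8; 1 1 0 6; -12/13 0 -5/13 3; 0 0 0 1]

T = [-5/13 0 12/13 -8; 1 1 0 6; -12/13 0 -5/13 3; 0 0 0 1]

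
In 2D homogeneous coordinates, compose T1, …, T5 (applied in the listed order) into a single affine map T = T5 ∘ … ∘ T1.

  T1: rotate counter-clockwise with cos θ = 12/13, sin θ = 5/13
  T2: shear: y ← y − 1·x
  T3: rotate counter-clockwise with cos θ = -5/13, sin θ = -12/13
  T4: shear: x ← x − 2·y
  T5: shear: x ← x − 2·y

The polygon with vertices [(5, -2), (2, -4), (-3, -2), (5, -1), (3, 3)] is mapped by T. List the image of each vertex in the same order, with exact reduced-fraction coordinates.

T1 rotate counter-clockwise with cos θ = 12/13, sin θ = 5/13: (5, -2) → (70/13, 1/13); (2, -4) → (44/13, -38/13); (-3, -2) → (-2, -3); (5, -1) → (5, 1); (3, 3) → (21/13, 51/13)
T2 shear: y ← y − 1·x: (70/13, 1/13) → (70/13, -69/13); (44/13, -38/13) → (44/13, -82/13); (-2, -3) → (-2, -1); (5, 1) → (5, -4); (21/13, 51/13) → (21/13, 30/13)
T3 rotate counter-clockwise with cos θ = -5/13, sin θ = -12/13: (70/13, -69/13) → (-1178/169, -495/169); (44/13, -82/13) → (-1204/169, -118/169); (-2, -1) → (-2/13, 29/13); (5, -4) → (-73/13, -40/13); (21/13, 30/13) → (255/169, -402/169)
T4 shear: x ← x − 2·y: (-1178/169, -495/169) → (-188/169, -495/169); (-1204/169, -118/169) → (-968/169, -118/169); (-2/13, 29/13) → (-60/13, 29/13); (-73/13, -40/13) → (7/13, -40/13); (255/169, -402/169) → (1059/169, -402/169)
T5 shear: x ← x − 2·y: (-188/169, -495/169) → (802/169, -495/169); (-968/169, -118/169) → (-732/169, -118/169); (-60/13, 29/13) → (-118/13, 29/13); (7/13, -40/13) → (87/13, -40/13); (1059/169, -402/169) → (1863/169, -402/169)

image vertices: (802/169, -495/169), (-732/169, -118/169), (-118/13, 29/13), (87/13, -40/13), (1863/169, -402/169)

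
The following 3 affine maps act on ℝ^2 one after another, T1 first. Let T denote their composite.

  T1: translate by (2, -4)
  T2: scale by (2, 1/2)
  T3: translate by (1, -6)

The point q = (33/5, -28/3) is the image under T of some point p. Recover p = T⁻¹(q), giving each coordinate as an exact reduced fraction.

T1 = [1 0 2; 0 1 -4; 0 0 1]
T2·T1 = [2 0 4; 0 1/2 -2; 0 0 1]
T3·…·T1 = [2 0 5; 0 1/2 -8; 0 0 1]
det M = 1; M⁻¹ = [1/2 0 -5/2; 0 2 16; 0 0 1]
M⁻¹ · (33/5, -28/3)ᵀ = (4/5, -8/3)ᵀ

p = (4/5, -8/3)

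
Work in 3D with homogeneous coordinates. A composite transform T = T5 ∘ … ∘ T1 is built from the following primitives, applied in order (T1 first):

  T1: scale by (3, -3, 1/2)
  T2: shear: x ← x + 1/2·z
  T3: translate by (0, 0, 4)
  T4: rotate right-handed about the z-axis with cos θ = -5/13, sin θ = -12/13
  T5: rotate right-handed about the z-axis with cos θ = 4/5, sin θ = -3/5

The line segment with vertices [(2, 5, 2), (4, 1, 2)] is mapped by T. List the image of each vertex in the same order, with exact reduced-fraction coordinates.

T1 scale by (3, -3, 1/2): (2, 5, 2) → (6, -15, 1); (4, 1, 2) → (12, -3, 1)
T2 shear: x ← x + 1/2·z: (6, -15, 1) → (13/2, -15, 1); (12, -3, 1) → (25/2, -3, 1)
T3 translate by (0, 0, 4): (13/2, -15, 1) → (13/2, -15, 5); (25/2, -3, 1) → (25/2, -3, 5)
T4 rotate right-handed about the z-axis with cos θ = -5/13, sin θ = -12/13: (13/2, -15, 5) → (-425/26, -3/13, 5); (25/2, -3, 5) → (-197/26, -135/13, 5)
T5 rotate right-handed about the z-axis with cos θ = 4/5, sin θ = -3/5: (-425/26, -3/13, 5) → (-859/65, 1251/130, 5); (-197/26, -135/13, 5) → (-799/65, -489/130, 5)

image vertices: (-859/65, 1251/130, 5), (-799/65, -489/130, 5)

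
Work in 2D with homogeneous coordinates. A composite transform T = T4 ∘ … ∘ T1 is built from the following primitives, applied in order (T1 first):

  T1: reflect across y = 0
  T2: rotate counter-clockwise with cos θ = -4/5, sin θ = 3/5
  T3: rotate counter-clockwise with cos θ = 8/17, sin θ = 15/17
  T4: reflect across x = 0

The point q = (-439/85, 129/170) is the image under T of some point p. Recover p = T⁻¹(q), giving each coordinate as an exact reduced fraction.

p = (-5, -3/2)

T1 = [1 0 0; 0 -1 0; 0 0 1]
T2·T1 = [-4/5 3/5 0; 3/5 4/5 0; 0 0 1]
T3·…·T1 = [-77/85 -36/85 0; -36/85 77/85 0; 0 0 1]
T4·…·T1 = [77/85 36/85 0; -36/85 77/85 0; 0 0 1]
det M = 1; M⁻¹ = [77/85 -36/85 0; 36/85 77/85 0; 0 0 1]
M⁻¹ · (-439/85, 129/170)ᵀ = (-5, -3/2)ᵀ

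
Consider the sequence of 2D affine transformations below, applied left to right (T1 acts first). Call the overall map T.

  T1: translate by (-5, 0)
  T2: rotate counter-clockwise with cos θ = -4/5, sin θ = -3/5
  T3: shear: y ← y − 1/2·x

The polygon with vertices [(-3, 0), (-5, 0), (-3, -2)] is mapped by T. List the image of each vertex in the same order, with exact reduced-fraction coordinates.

T1 translate by (-5, 0): (-3, 0) → (-8, 0); (-5, 0) → (-10, 0); (-3, -2) → (-8, -2)
T2 rotate counter-clockwise with cos θ = -4/5, sin θ = -3/5: (-8, 0) → (32/5, 24/5); (-10, 0) → (8, 6); (-8, -2) → (26/5, 32/5)
T3 shear: y ← y − 1/2·x: (32/5, 24/5) → (32/5, 8/5); (8, 6) → (8, 2); (26/5, 32/5) → (26/5, 19/5)

image vertices: (32/5, 8/5), (8, 2), (26/5, 19/5)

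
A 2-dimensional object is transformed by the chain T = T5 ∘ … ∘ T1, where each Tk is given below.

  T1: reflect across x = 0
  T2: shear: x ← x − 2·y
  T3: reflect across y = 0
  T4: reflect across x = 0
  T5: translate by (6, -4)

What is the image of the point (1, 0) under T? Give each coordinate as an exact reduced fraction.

T(p) = (7, -4)

T1 reflect across x = 0: (1, 0) → (-1, 0)
T2 shear: x ← x − 2·y: (-1, 0) → (-1, 0)
T3 reflect across y = 0: (-1, 0) → (-1, 0)
T4 reflect across x = 0: (-1, 0) → (1, 0)
T5 translate by (6, -4): (1, 0) → (7, -4)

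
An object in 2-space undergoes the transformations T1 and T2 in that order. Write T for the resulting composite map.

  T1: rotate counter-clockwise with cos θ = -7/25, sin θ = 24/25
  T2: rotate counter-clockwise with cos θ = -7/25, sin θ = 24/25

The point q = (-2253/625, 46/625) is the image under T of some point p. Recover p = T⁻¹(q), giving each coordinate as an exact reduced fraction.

p = (3, -2)

T1 = [-7/25 -24/25 0; 24/25 -7/25 0; 0 0 1]
T2·T1 = [-527/625 336/625 0; -336/625 -527/625 0; 0 0 1]
det M = 1; M⁻¹ = [-527/625 -336/625 0; 336/625 -527/625 0; 0 0 1]
M⁻¹ · (-2253/625, 46/625)ᵀ = (3, -2)ᵀ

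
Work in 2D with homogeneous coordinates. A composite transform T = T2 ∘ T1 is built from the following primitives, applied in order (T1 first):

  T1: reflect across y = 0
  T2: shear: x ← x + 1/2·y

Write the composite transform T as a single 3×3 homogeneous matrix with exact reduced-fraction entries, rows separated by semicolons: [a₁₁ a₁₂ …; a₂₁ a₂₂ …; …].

T1 = [1 0 0; 0 -1 0; 0 0 1]
T2·T1 = [1 -1/2 0; 0 -1 0; 0 0 1]

T = [1 -1/2 0; 0 -1 0; 0 0 1]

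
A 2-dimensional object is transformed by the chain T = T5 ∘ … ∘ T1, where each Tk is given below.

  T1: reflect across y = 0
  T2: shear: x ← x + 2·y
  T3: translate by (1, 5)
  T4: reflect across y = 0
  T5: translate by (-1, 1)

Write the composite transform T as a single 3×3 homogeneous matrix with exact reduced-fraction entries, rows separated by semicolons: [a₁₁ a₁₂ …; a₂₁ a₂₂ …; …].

T1 = [1 0 0; 0 -1 0; 0 0 1]
T2·T1 = [1 -2 0; 0 -1 0; 0 0 1]
T3·…·T1 = [1 -2 1; 0 -1 5; 0 0 1]
T4·…·T1 = [1 -2 1; 0 1 -5; 0 0 1]
T5·…·T1 = [1 -2 0; 0 1 -4; 0 0 1]

T = [1 -2 0; 0 1 -4; 0 0 1]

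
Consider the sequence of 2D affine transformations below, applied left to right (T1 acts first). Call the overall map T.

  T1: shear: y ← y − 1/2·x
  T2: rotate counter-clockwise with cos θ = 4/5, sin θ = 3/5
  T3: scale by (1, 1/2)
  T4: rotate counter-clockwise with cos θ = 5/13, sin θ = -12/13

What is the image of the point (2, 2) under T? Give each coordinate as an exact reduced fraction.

T(p) = (17/13, -7/13)

T1 shear: y ← y − 1/2·x: (2, 2) → (2, 1)
T2 rotate counter-clockwise with cos θ = 4/5, sin θ = 3/5: (2, 1) → (1, 2)
T3 scale by (1, 1/2): (1, 2) → (1, 1)
T4 rotate counter-clockwise with cos θ = 5/13, sin θ = -12/13: (1, 1) → (17/13, -7/13)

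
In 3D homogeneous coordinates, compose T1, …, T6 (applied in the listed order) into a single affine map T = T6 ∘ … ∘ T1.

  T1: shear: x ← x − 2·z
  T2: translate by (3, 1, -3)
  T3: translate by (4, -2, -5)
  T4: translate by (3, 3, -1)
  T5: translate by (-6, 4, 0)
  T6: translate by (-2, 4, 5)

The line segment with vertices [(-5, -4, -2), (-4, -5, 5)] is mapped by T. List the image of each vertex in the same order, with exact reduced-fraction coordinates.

T1 shear: x ← x − 2·z: (-5, -4, -2) → (-1, -4, -2); (-4, -5, 5) → (-14, -5, 5)
T2 translate by (3, 1, -3): (-1, -4, -2) → (2, -3, -5); (-14, -5, 5) → (-11, -4, 2)
T3 translate by (4, -2, -5): (2, -3, -5) → (6, -5, -10); (-11, -4, 2) → (-7, -6, -3)
T4 translate by (3, 3, -1): (6, -5, -10) → (9, -2, -11); (-7, -6, -3) → (-4, -3, -4)
T5 translate by (-6, 4, 0): (9, -2, -11) → (3, 2, -11); (-4, -3, -4) → (-10, 1, -4)
T6 translate by (-2, 4, 5): (3, 2, -11) → (1, 6, -6); (-10, 1, -4) → (-12, 5, 1)

image vertices: (1, 6, -6), (-12, 5, 1)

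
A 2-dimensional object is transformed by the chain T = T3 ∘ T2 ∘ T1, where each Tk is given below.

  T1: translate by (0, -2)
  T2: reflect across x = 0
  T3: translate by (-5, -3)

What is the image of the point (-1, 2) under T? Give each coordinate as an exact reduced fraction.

T1 translate by (0, -2): (-1, 2) → (-1, 0)
T2 reflect across x = 0: (-1, 0) → (1, 0)
T3 translate by (-5, -3): (1, 0) → (-4, -3)

T(p) = (-4, -3)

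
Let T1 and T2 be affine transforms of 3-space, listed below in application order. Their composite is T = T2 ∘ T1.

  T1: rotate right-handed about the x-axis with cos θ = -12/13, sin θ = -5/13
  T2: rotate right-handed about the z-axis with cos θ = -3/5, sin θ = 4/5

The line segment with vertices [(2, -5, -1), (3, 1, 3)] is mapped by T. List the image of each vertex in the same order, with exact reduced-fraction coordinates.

T1 rotate right-handed about the x-axis with cos θ = -12/13, sin θ = -5/13: (2, -5, -1) → (2, 55/13, 37/13); (3, 1, 3) → (3, 3/13, -41/13)
T2 rotate right-handed about the z-axis with cos θ = -3/5, sin θ = 4/5: (2, 55/13, 37/13) → (-298/65, -61/65, 37/13); (3, 3/13, -41/13) → (-129/65, 147/65, -41/13)

image vertices: (-298/65, -61/65, 37/13), (-129/65, 147/65, -41/13)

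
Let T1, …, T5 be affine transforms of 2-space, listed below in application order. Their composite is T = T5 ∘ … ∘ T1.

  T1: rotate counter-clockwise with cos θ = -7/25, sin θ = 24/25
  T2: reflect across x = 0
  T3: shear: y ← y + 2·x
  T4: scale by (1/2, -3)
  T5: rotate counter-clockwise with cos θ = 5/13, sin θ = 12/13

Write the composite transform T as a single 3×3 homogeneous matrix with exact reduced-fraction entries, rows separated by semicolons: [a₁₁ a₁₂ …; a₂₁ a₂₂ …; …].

T = [2771/650 1536/325 0; -528/325 -471/325 0; 0 0 1]

T1 = [-7/25 -24/25 0; 24/25 -7/25 0; 0 0 1]
T2·T1 = [7/25 24/25 0; 24/25 -7/25 0; 0 0 1]
T3·…·T1 = [7/25 24/25 0; 38/25 41/25 0; 0 0 1]
T4·…·T1 = [7/50 12/25 0; -114/25 -123/25 0; 0 0 1]
T5·…·T1 = [2771/650 1536/325 0; -528/325 -471/325 0; 0 0 1]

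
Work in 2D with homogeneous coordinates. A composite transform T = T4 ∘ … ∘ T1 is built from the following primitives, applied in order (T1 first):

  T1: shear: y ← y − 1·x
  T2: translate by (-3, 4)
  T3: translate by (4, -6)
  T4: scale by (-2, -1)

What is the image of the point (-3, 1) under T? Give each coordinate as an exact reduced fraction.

T(p) = (4, -2)

T1 shear: y ← y − 1·x: (-3, 1) → (-3, 4)
T2 translate by (-3, 4): (-3, 4) → (-6, 8)
T3 translate by (4, -6): (-6, 8) → (-2, 2)
T4 scale by (-2, -1): (-2, 2) → (4, -2)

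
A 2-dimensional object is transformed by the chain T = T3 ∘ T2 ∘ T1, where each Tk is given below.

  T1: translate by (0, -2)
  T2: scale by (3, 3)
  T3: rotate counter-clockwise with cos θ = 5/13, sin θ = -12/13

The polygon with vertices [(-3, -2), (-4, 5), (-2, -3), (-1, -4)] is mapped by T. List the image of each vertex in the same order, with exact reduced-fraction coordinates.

T1 translate by (0, -2): (-3, -2) → (-3, -4); (-4, 5) → (-4, 3); (-2, -3) → (-2, -5); (-1, -4) → (-1, -6)
T2 scale by (3, 3): (-3, -4) → (-9, -12); (-4, 3) → (-12, 9); (-2, -5) → (-6, -15); (-1, -6) → (-3, -18)
T3 rotate counter-clockwise with cos θ = 5/13, sin θ = -12/13: (-9, -12) → (-189/13, 48/13); (-12, 9) → (48/13, 189/13); (-6, -15) → (-210/13, -3/13); (-3, -18) → (-231/13, -54/13)

image vertices: (-189/13, 48/13), (48/13, 189/13), (-210/13, -3/13), (-231/13, -54/13)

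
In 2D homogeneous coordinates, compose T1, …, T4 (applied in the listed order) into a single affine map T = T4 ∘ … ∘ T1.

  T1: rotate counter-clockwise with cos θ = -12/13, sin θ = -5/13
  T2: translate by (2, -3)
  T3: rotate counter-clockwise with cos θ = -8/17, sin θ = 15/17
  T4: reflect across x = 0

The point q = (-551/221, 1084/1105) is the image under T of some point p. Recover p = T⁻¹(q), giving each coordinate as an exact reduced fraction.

T1 = [-12/13 5/13 0; -5/13 -12/13 0; 0 0 1]
T2·T1 = [-12/13 5/13 2; -5/13 -12/13 -3; 0 0 1]
T3·…·T1 = [171/221 140/221 29/17; -140/221 171/221 54/17; 0 0 1]
T4·…·T1 = [-171/221 -140/221 -29/17; -140/221 171/221 54/17; 0 0 1]
det M = -1; M⁻¹ = [-171/221 -140/221 9/13; -140/221 171/221 -46/13; 0 0 1]
M⁻¹ · (-551/221, 1084/1105)ᵀ = (2, -6/5)ᵀ

p = (2, -6/5)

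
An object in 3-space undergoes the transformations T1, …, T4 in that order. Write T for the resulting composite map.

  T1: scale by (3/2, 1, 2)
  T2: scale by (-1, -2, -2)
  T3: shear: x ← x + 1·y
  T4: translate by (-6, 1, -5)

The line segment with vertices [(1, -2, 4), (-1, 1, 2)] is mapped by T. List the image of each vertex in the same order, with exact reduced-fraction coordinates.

T1 scale by (3/2, 1, 2): (1, -2, 4) → (3/2, -2, 8); (-1, 1, 2) → (-3/2, 1, 4)
T2 scale by (-1, -2, -2): (3/2, -2, 8) → (-3/2, 4, -16); (-3/2, 1, 4) → (3/2, -2, -8)
T3 shear: x ← x + 1·y: (-3/2, 4, -16) → (5/2, 4, -16); (3/2, -2, -8) → (-1/2, -2, -8)
T4 translate by (-6, 1, -5): (5/2, 4, -16) → (-7/2, 5, -21); (-1/2, -2, -8) → (-13/2, -1, -13)

image vertices: (-7/2, 5, -21), (-13/2, -1, -13)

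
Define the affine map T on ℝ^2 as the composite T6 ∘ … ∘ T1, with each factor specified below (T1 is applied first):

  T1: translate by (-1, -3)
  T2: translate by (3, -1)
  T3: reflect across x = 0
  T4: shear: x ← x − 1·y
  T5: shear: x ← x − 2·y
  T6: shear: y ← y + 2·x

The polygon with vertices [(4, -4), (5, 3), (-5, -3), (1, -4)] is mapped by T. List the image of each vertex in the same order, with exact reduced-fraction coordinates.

image vertices: (18, 28), (-4, -9), (24, 41), (21, 34)

T1 translate by (-1, -3): (4, -4) → (3, -7); (5, 3) → (4, 0); (-5, -3) → (-6, -6); (1, -4) → (0, -7)
T2 translate by (3, -1): (3, -7) → (6, -8); (4, 0) → (7, -1); (-6, -6) → (-3, -7); (0, -7) → (3, -8)
T3 reflect across x = 0: (6, -8) → (-6, -8); (7, -1) → (-7, -1); (-3, -7) → (3, -7); (3, -8) → (-3, -8)
T4 shear: x ← x − 1·y: (-6, -8) → (2, -8); (-7, -1) → (-6, -1); (3, -7) → (10, -7); (-3, -8) → (5, -8)
T5 shear: x ← x − 2·y: (2, -8) → (18, -8); (-6, -1) → (-4, -1); (10, -7) → (24, -7); (5, -8) → (21, -8)
T6 shear: y ← y + 2·x: (18, -8) → (18, 28); (-4, -1) → (-4, -9); (24, -7) → (24, 41); (21, -8) → (21, 34)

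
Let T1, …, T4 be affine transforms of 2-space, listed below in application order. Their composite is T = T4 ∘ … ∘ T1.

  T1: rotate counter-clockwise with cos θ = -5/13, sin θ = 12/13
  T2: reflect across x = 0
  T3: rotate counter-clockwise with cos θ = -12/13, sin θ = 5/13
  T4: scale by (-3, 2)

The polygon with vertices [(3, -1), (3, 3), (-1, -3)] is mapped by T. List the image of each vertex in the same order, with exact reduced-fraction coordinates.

T1 rotate counter-clockwise with cos θ = -5/13, sin θ = 12/13: (3, -1) → (-3/13, 41/13); (3, 3) → (-51/13, 21/13); (-1, -3) → (41/13, 3/13)
T2 reflect across x = 0: (-3/13, 41/13) → (3/13, 41/13); (-51/13, 21/13) → (51/13, 21/13); (41/13, 3/13) → (-41/13, 3/13)
T3 rotate counter-clockwise with cos θ = -12/13, sin θ = 5/13: (3/13, 41/13) → (-241/169, -477/169); (51/13, 21/13) → (-717/169, 3/169); (-41/13, 3/13) → (477/169, -241/169)
T4 scale by (-3, 2): (-241/169, -477/169) → (723/169, -954/169); (-717/169, 3/169) → (2151/169, 6/169); (477/169, -241/169) → (-1431/169, -482/169)

image vertices: (723/169, -954/169), (2151/169, 6/169), (-1431/169, -482/169)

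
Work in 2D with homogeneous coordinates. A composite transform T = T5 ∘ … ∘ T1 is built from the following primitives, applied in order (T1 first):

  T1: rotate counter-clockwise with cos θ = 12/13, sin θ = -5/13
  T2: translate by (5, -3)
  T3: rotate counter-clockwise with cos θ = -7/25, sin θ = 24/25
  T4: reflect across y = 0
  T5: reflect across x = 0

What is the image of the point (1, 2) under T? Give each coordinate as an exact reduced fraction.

T1 rotate counter-clockwise with cos θ = 12/13, sin θ = -5/13: (1, 2) → (22/13, 19/13)
T2 translate by (5, -3): (22/13, 19/13) → (87/13, -20/13)
T3 rotate counter-clockwise with cos θ = -7/25, sin θ = 24/25: (87/13, -20/13) → (-129/325, 2228/325)
T4 reflect across y = 0: (-129/325, 2228/325) → (-129/325, -2228/325)
T5 reflect across x = 0: (-129/325, -2228/325) → (129/325, -2228/325)

T(p) = (129/325, -2228/325)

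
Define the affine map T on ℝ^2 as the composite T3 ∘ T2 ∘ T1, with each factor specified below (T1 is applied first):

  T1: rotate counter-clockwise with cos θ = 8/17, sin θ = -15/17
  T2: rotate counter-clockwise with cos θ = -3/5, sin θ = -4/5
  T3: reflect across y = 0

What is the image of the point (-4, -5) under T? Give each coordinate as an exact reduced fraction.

T(p) = (401/85, -368/85)

T1 rotate counter-clockwise with cos θ = 8/17, sin θ = -15/17: (-4, -5) → (-107/17, 20/17)
T2 rotate counter-clockwise with cos θ = -3/5, sin θ = -4/5: (-107/17, 20/17) → (401/85, 368/85)
T3 reflect across y = 0: (401/85, 368/85) → (401/85, -368/85)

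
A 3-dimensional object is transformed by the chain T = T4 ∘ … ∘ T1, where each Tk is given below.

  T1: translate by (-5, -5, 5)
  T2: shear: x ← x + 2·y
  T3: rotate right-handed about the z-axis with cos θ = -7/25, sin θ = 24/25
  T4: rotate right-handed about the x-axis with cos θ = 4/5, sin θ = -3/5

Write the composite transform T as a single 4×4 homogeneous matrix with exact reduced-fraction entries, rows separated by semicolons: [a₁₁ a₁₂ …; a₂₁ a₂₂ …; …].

T1 = [1 0 0 -5; 0 1 0 -5; 0 0 1 5; 0 0 0 1]
T2·T1 = [1 2 0 -15; 0 1 0 -5; 0 0 1 5; 0 0 0 1]
T3·…·T1 = [-7/25 -38/25 0 9; 24/25 41/25 0 -13; 0 0 1 5; 0 0 0 1]
T4·…·T1 = [-7/25 -38/25 0 9; 96/125 164/125 3/5 -37/5; -72/125 -123/125 4/5 59/5; 0 0 0 1]

T = [-7/25 -38/25 0 9; 96/125 164/125 3/5 -37/5; -72/125 -123/125 4/5 59/5; 0 0 0 1]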